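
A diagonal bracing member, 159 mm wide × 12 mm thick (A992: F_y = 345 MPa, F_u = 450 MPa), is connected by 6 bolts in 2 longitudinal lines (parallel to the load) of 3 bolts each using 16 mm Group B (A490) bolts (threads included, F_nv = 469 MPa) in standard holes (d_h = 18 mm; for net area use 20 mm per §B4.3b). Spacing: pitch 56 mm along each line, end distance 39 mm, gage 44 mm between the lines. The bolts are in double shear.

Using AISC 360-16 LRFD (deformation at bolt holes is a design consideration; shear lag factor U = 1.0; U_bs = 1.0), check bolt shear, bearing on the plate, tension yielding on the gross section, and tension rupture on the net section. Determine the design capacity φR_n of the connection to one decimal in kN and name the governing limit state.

Bolt shear: A_b = π(16)²/4 = 201.06 mm². φR_n = 0.75 × 469 × 201.06 × 6 × 2 = 848.7 kN.
Bearing (12 mm plate, F_u = 450 MPa): end bolts L_c = 39 − 18/2 = 30, R_n = min(1.2×30×12×450, 2.4×16×12×450) = 194.4 kN/bolt; interior L_c = 56 − 18 = 38, R_n = 207.36 kN/bolt. φR_n = 0.75 × (2×194.4 + 4×207.36) = 913.7 kN.
Tension yield (gross): A_g = 159×12 = 1908 mm². φR_n = 0.90 × 345 × 1908 = 592.4 kN.
Tension rupture (net): A_n = (159 − 2×20)×12 = 1428 mm² (U = 1.0, A_e = A_n). φR_n = 0.75 × 450 × 1428 = 482.0 kN.
Governing: min(848.7, 913.7, 592.4, 482.0) = 482.0 kN → net-section rupture.

482.0 kN (net-section rupture governs)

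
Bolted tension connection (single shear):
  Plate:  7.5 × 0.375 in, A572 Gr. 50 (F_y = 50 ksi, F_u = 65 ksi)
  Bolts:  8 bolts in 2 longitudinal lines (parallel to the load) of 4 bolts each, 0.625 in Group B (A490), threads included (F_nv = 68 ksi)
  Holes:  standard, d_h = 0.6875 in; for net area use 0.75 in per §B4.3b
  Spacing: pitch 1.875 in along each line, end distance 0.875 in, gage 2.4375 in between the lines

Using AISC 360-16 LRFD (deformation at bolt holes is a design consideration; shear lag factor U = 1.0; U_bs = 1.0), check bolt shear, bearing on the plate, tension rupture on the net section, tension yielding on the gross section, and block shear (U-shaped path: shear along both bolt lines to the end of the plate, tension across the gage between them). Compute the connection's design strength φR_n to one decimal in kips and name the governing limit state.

Bolt shear: A_b = π(0.625)²/4 = 0.3068 in². φR_n = 0.75 × 68 × 0.3068 × 8 × 1 = 125.2 kips.
Bearing (0.375 in plate, F_u = 65 ksi): end bolts L_c = 0.875 − 0.6875/2 = 0.53125, R_n = min(1.2×0.53125×0.375×65, 2.4×0.625×0.375×65) = 15.539 kips/bolt; interior L_c = 1.875 − 0.6875 = 1.1875, R_n = 34.734 kips/bolt. φR_n = 0.75 × (2×15.539 + 6×34.734) = 179.6 kips.
Tension rupture (net): A_n = (7.5 − 2×0.75)×0.375 = 2.25 in² (U = 1.0, A_e = A_n). φR_n = 0.75 × 65 × 2.25 = 109.7 kips.
Tension yield (gross): A_g = 7.5×0.375 = 2.8125 in². φR_n = 0.90 × 50 × 2.8125 = 126.6 kips.
Block shear: shear path 2×[0.875+3×1.875] = 2×6.5 in, A_gv = 4.875, A_nv = 2×(6.5 − 3.5×0.75)×0.375 = 2.9063 in²; tension across gage: (2.4375 − 1×0.75)×0.375 = 0.63281 in². R_n = min(0.6×65×2.9063, 0.6×50×4.875) + 1.0×65×0.63281 = min(113.35, 146.25) + 41.133 = 154.48 kips. φR_n = 0.75 × 154.48 = 115.9 kips.
Governing: min(125.2, 179.6, 109.7, 126.6, 115.9) = 109.7 kips → net-section rupture.

109.7 kips (net-section rupture governs)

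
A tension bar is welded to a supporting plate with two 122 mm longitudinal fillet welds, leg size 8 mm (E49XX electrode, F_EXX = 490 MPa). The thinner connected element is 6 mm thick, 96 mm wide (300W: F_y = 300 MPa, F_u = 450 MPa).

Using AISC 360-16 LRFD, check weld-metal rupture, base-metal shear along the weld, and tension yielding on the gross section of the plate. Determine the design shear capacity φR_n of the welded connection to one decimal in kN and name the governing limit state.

155.5 kN (gross-section yield governs)

Weld metal: throat = 0.707×8 = 5.656 mm, L = 2×122 = 244 mm. φR_n = 0.75 × 0.6 × 490 × 5.656 × 244 = 304.3 kN.
Base metal shear (6 mm plate): yield φR_n = 1.0×0.6×300×6×244 = 263.5 kN; rupture φR_n = 0.75×0.6×450×6×244 = 296.5 kN; take 263.5 kN (yield).
Tension yield (gross): A_g = 96×6 = 576 mm². φR_n = 0.90 × 300 × 576 = 155.5 kN.
Governing: min(304.3, 263.5, 155.5) = 155.5 kN → gross-section yield.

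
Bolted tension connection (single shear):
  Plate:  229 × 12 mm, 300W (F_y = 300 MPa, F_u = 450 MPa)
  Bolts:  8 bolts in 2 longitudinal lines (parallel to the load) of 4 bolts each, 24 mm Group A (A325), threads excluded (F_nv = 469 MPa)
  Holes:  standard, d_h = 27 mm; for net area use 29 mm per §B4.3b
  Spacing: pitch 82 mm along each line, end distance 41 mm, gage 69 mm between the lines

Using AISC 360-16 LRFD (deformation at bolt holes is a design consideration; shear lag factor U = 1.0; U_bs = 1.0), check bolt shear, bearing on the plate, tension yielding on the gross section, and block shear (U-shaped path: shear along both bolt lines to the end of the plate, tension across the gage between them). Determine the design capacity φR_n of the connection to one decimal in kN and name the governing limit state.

742.0 kN (gross-section yield governs)

Bolt shear: A_b = π(24)²/4 = 452.39 mm². φR_n = 0.75 × 469 × 452.39 × 8 × 1 = 1273.0 kN.
Bearing (12 mm plate, F_u = 450 MPa): end bolts L_c = 41 − 27/2 = 27.5, R_n = min(1.2×27.5×12×450, 2.4×24×12×450) = 178.2 kN/bolt; interior L_c = 82 − 27 = 55, R_n = 311.04 kN/bolt. φR_n = 0.75 × (2×178.2 + 6×311.04) = 1667.0 kN.
Tension yield (gross): A_g = 229×12 = 2748 mm². φR_n = 0.90 × 300 × 2748 = 742.0 kN.
Block shear: shear path 2×[41+3×82] = 2×287 mm, A_gv = 6888, A_nv = 2×(287 − 3.5×29)×12 = 4452 mm²; tension across gage: (69 − 1×29)×12 = 480 mm². R_n = min(0.6×450×4452, 0.6×300×6888) + 1.0×450×480 = min(1202, 1239.8) + 216 = 1418 kN. φR_n = 0.75 × 1418 = 1063.5 kN.
Governing: min(1273.0, 1667.0, 742.0, 1063.5) = 742.0 kN → gross-section yield.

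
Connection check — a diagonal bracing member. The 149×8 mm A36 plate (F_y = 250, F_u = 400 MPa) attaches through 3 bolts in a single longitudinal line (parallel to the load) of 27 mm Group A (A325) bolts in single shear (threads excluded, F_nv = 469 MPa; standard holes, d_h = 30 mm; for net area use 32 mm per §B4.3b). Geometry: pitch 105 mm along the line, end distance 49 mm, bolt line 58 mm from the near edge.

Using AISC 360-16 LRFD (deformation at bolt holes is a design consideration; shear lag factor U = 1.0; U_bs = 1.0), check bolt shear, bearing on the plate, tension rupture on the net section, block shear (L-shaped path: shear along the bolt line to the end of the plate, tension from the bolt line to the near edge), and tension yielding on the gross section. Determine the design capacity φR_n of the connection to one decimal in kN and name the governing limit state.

Bolt shear: A_b = π(27)²/4 = 572.56 mm². φR_n = 0.75 × 469 × 572.56 × 3 × 1 = 604.2 kN.
Bearing (8 mm plate, F_u = 400 MPa): end bolts L_c = 49 − 30/2 = 34, R_n = min(1.2×34×8×400, 2.4×27×8×400) = 130.56 kN/bolt; interior L_c = 105 − 30 = 75, R_n = 207.36 kN/bolt. φR_n = 0.75 × (1×130.56 + 2×207.36) = 409.0 kN.
Tension rupture (net): A_n = (149 − 1×32)×8 = 936 mm² (U = 1.0, A_e = A_n). φR_n = 0.75 × 400 × 936 = 280.8 kN.
Block shear: shear path 1×[49+2×105] = 1×259 mm, A_gv = 2072, A_nv = 1×(259 − 2.5×32)×8 = 1432 mm²; tension to near edge: (58 − 0.5×32)×8 = 336 mm². R_n = min(0.6×400×1432, 0.6×250×2072) + 1.0×400×336 = min(343.68, 310.8) + 134.4 = 445.2 kN. φR_n = 0.75 × 445.2 = 333.9 kN.
Tension yield (gross): A_g = 149×8 = 1192 mm². φR_n = 0.90 × 250 × 1192 = 268.2 kN.
Governing: min(604.2, 409.0, 280.8, 333.9, 268.2) = 268.2 kN → gross-section yield.

268.2 kN (gross-section yield governs)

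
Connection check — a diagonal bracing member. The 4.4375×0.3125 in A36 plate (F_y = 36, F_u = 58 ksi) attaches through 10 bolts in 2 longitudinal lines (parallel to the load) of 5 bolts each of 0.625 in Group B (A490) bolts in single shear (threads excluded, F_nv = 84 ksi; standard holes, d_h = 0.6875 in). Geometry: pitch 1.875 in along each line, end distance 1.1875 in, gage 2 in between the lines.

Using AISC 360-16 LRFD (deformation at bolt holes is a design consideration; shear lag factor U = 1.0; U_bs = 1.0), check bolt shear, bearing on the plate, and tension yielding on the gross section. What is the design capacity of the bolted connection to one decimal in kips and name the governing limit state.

44.9 kips (gross-section yield governs)

Bolt shear: A_b = π(0.625)²/4 = 0.3068 in². φR_n = 0.75 × 84 × 0.3068 × 10 × 1 = 193.3 kips.
Bearing (0.3125 in plate, F_u = 58 ksi): end bolts L_c = 1.1875 − 0.6875/2 = 0.84375, R_n = min(1.2×0.84375×0.3125×58, 2.4×0.625×0.3125×58) = 18.352 kips/bolt; interior L_c = 1.875 − 0.6875 = 1.1875, R_n = 25.828 kips/bolt. φR_n = 0.75 × (2×18.352 + 8×25.828) = 182.5 kips.
Tension yield (gross): A_g = 4.4375×0.3125 = 1.3867 in². φR_n = 0.90 × 36 × 1.3867 = 44.9 kips.
Governing: min(193.3, 182.5, 44.9) = 44.9 kips → gross-section yield.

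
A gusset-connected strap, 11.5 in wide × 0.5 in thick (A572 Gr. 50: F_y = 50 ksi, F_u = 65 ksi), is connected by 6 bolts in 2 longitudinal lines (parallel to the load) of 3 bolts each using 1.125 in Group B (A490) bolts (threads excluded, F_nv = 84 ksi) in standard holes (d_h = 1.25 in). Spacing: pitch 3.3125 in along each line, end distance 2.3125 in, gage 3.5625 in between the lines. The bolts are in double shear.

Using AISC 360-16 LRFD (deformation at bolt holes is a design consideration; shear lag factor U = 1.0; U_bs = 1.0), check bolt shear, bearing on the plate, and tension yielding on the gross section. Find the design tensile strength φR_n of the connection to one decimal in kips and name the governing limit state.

258.8 kips (gross-section yield governs)

Bolt shear: A_b = π(1.125)²/4 = 0.99402 in². φR_n = 0.75 × 84 × 0.99402 × 6 × 2 = 751.5 kips.
Bearing (0.5 in plate, F_u = 65 ksi): end bolts L_c = 2.3125 − 1.25/2 = 1.6875, R_n = min(1.2×1.6875×0.5×65, 2.4×1.125×0.5×65) = 65.813 kips/bolt; interior L_c = 3.3125 − 1.25 = 2.0625, R_n = 80.438 kips/bolt. φR_n = 0.75 × (2×65.813 + 4×80.438) = 340.0 kips.
Tension yield (gross): A_g = 11.5×0.5 = 5.75 in². φR_n = 0.90 × 50 × 5.75 = 258.8 kips.
Governing: min(751.5, 340.0, 258.8) = 258.8 kips → gross-section yield.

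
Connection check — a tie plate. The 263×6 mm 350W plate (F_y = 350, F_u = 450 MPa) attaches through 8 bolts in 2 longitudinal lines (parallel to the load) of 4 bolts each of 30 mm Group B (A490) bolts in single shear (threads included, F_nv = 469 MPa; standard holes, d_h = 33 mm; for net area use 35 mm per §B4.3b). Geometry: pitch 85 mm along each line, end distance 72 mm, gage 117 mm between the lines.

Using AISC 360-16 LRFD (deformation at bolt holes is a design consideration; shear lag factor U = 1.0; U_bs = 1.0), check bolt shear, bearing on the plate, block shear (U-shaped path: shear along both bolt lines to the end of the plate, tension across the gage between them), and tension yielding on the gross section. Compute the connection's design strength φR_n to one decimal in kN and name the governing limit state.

Bolt shear: A_b = π(30)²/4 = 706.86 mm². φR_n = 0.75 × 469 × 706.86 × 8 × 1 = 1989.1 kN.
Bearing (6 mm plate, F_u = 450 MPa): end bolts L_c = 72 − 33/2 = 55.5, R_n = min(1.2×55.5×6×450, 2.4×30×6×450) = 179.82 kN/bolt; interior L_c = 85 − 33 = 52, R_n = 168.48 kN/bolt. φR_n = 0.75 × (2×179.82 + 6×168.48) = 1027.9 kN.
Block shear: shear path 2×[72+3×85] = 2×327 mm, A_gv = 3924, A_nv = 2×(327 − 3.5×35)×6 = 2454 mm²; tension across gage: (117 − 1×35)×6 = 492 mm². R_n = min(0.6×450×2454, 0.6×350×3924) + 1.0×450×492 = min(662.58, 824.04) + 221.4 = 883.98 kN. φR_n = 0.75 × 883.98 = 663.0 kN.
Tension yield (gross): A_g = 263×6 = 1578 mm². φR_n = 0.90 × 350 × 1578 = 497.1 kN.
Governing: min(1989.1, 1027.9, 663.0, 497.1) = 497.1 kN → gross-section yield.

497.1 kN (gross-section yield governs)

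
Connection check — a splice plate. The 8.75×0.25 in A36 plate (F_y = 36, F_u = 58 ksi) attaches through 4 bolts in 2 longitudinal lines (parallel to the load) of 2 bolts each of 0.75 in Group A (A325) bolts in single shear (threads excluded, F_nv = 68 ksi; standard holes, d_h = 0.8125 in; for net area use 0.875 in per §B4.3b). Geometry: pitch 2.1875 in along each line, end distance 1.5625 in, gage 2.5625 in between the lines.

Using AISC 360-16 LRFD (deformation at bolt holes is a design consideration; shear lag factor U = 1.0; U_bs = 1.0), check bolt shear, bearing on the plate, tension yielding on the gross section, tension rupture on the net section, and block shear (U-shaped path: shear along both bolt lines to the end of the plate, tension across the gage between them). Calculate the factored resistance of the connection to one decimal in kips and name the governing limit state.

Bolt shear: A_b = π(0.75)²/4 = 0.44179 in². φR_n = 0.75 × 68 × 0.44179 × 4 × 1 = 90.1 kips.
Bearing (0.25 in plate, F_u = 58 ksi): end bolts L_c = 1.5625 − 0.8125/2 = 1.15625, R_n = min(1.2×1.15625×0.25×58, 2.4×0.75×0.25×58) = 20.119 kips/bolt; interior L_c = 2.1875 − 0.8125 = 1.375, R_n = 23.925 kips/bolt. φR_n = 0.75 × (2×20.119 + 2×23.925) = 66.1 kips.
Tension yield (gross): A_g = 8.75×0.25 = 2.1875 in². φR_n = 0.90 × 36 × 2.1875 = 70.9 kips.
Tension rupture (net): A_n = (8.75 − 2×0.875)×0.25 = 1.75 in² (U = 1.0, A_e = A_n). φR_n = 0.75 × 58 × 1.75 = 76.1 kips.
Block shear: shear path 2×[1.5625+1×2.1875] = 2×3.75 in, A_gv = 1.875, A_nv = 2×(3.75 − 1.5×0.875)×0.25 = 1.2188 in²; tension across gage: (2.5625 − 1×0.875)×0.25 = 0.42188 in². R_n = min(0.6×58×1.2188, 0.6×36×1.875) + 1.0×58×0.42188 = min(42.414, 40.5) + 24.469 = 64.969 kips. φR_n = 0.75 × 64.969 = 48.7 kips.
Governing: min(90.1, 66.1, 70.9, 76.1, 48.7) = 48.7 kips → block shear.

48.7 kips (block shear governs)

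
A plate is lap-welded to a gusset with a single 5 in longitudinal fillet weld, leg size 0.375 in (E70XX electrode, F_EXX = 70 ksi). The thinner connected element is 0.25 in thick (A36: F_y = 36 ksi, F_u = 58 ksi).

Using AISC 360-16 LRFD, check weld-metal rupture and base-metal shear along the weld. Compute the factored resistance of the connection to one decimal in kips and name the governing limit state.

27.0 kips (base-metal shear governs)

Weld metal: throat = 0.707×0.375 = 0.26513 in, L = 5 in. φR_n = 0.75 × 0.6 × 70 × 0.26513 × 5 = 41.8 kips.
Base metal shear (0.25 in plate): yield φR_n = 1.0×0.6×36×0.25×5 = 27.0 kips; rupture φR_n = 0.75×0.6×58×0.25×5 = 32.6 kips; take 27.0 kips (yield).
Governing: min(41.8, 27.0) = 27.0 kips → base-metal shear.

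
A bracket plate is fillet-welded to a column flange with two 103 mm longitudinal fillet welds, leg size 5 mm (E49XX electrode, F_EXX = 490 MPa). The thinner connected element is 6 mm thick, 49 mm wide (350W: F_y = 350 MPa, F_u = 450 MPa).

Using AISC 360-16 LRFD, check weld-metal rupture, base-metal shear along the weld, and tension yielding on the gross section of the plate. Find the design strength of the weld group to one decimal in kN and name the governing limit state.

92.6 kN (gross-section yield governs)

Weld metal: throat = 0.707×5 = 3.535 mm, L = 2×103 = 206 mm. φR_n = 0.75 × 0.6 × 490 × 3.535 × 206 = 160.6 kN.
Base metal shear (6 mm plate): yield φR_n = 1.0×0.6×350×6×206 = 259.6 kN; rupture φR_n = 0.75×0.6×450×6×206 = 250.3 kN; take 250.3 kN (rupture).
Tension yield (gross): A_g = 49×6 = 294 mm². φR_n = 0.90 × 350 × 294 = 92.6 kN.
Governing: min(160.6, 250.3, 92.6) = 92.6 kN → gross-section yield.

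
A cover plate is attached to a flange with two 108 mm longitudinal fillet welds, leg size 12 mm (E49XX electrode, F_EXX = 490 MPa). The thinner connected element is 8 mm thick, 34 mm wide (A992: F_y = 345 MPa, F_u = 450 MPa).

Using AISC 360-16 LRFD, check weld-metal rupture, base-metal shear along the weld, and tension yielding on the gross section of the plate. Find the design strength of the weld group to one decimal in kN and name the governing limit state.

Weld metal: throat = 0.707×12 = 8.484 mm, L = 2×108 = 216 mm. φR_n = 0.75 × 0.6 × 490 × 8.484 × 216 = 404.1 kN.
Base metal shear (8 mm plate): yield φR_n = 1.0×0.6×345×8×216 = 357.7 kN; rupture φR_n = 0.75×0.6×450×8×216 = 349.9 kN; take 349.9 kN (rupture).
Tension yield (gross): A_g = 34×8 = 272 mm². φR_n = 0.90 × 345 × 272 = 84.5 kN.
Governing: min(404.1, 349.9, 84.5) = 84.5 kN → gross-section yield.

84.5 kN (gross-section yield governs)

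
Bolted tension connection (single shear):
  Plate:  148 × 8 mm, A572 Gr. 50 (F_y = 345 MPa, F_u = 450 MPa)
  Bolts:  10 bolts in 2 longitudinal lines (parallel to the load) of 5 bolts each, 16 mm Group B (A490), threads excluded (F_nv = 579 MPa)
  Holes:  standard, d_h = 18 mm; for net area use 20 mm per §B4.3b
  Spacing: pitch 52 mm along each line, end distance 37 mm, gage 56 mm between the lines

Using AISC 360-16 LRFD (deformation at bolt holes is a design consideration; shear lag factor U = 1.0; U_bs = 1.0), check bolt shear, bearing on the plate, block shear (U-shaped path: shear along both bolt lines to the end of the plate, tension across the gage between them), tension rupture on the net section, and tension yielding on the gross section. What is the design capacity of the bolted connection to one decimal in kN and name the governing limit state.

291.6 kN (net-section rupture governs)

Bolt shear: A_b = π(16)²/4 = 201.06 mm². φR_n = 0.75 × 579 × 201.06 × 10 × 1 = 873.1 kN.
Bearing (8 mm plate, F_u = 450 MPa): end bolts L_c = 37 − 18/2 = 28, R_n = min(1.2×28×8×450, 2.4×16×8×450) = 120.96 kN/bolt; interior L_c = 52 − 18 = 34, R_n = 138.24 kN/bolt. φR_n = 0.75 × (2×120.96 + 8×138.24) = 1010.9 kN.
Block shear: shear path 2×[37+4×52] = 2×245 mm, A_gv = 3920, A_nv = 2×(245 − 4.5×20)×8 = 2480 mm²; tension across gage: (56 − 1×20)×8 = 288 mm². R_n = min(0.6×450×2480, 0.6×345×3920) + 1.0×450×288 = min(669.6, 811.44) + 129.6 = 799.2 kN. φR_n = 0.75 × 799.2 = 599.4 kN.
Tension rupture (net): A_n = (148 − 2×20)×8 = 864 mm² (U = 1.0, A_e = A_n). φR_n = 0.75 × 450 × 864 = 291.6 kN.
Tension yield (gross): A_g = 148×8 = 1184 mm². φR_n = 0.90 × 345 × 1184 = 367.6 kN.
Governing: min(873.1, 1010.9, 599.4, 291.6, 367.6) = 291.6 kN → net-section rupture.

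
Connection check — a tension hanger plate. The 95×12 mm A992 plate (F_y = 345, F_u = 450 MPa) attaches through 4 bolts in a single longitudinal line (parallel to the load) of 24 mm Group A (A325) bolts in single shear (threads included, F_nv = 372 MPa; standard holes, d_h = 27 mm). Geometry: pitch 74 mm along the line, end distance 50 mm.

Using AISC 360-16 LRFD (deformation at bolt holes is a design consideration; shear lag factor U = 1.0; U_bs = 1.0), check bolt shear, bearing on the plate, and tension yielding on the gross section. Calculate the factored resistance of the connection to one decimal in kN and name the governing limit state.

Bolt shear: A_b = π(24)²/4 = 452.39 mm². φR_n = 0.75 × 372 × 452.39 × 4 × 1 = 504.9 kN.
Bearing (12 mm plate, F_u = 450 MPa): end bolts L_c = 50 − 27/2 = 36.5, R_n = min(1.2×36.5×12×450, 2.4×24×12×450) = 236.52 kN/bolt; interior L_c = 74 − 27 = 47, R_n = 304.56 kN/bolt. φR_n = 0.75 × (1×236.52 + 3×304.56) = 862.7 kN.
Tension yield (gross): A_g = 95×12 = 1140 mm². φR_n = 0.90 × 345 × 1140 = 354.0 kN.
Governing: min(504.9, 862.7, 354.0) = 354.0 kN → gross-section yield.

354.0 kN (gross-section yield governs)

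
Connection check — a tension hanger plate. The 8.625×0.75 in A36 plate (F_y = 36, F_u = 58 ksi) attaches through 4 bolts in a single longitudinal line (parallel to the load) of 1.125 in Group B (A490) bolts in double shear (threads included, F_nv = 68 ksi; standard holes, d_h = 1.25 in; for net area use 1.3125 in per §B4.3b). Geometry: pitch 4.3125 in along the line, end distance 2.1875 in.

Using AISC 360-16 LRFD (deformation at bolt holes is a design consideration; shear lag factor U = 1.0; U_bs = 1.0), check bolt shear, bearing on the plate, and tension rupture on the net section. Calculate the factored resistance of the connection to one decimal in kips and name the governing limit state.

Bolt shear: A_b = π(1.125)²/4 = 0.99402 in². φR_n = 0.75 × 68 × 0.99402 × 4 × 2 = 405.6 kips.
Bearing (0.75 in plate, F_u = 58 ksi): end bolts L_c = 2.1875 − 1.25/2 = 1.5625, R_n = min(1.2×1.5625×0.75×58, 2.4×1.125×0.75×58) = 81.563 kips/bolt; interior L_c = 4.3125 − 1.25 = 3.0625, R_n = 117.45 kips/bolt. φR_n = 0.75 × (1×81.563 + 3×117.45) = 325.4 kips.
Tension rupture (net): A_n = (8.625 − 1×1.3125)×0.75 = 5.4844 in² (U = 1.0, A_e = A_n). φR_n = 0.75 × 58 × 5.4844 = 238.6 kips.
Governing: min(405.6, 325.4, 238.6) = 238.6 kips → net-section rupture.

238.6 kips (net-section rupture governs)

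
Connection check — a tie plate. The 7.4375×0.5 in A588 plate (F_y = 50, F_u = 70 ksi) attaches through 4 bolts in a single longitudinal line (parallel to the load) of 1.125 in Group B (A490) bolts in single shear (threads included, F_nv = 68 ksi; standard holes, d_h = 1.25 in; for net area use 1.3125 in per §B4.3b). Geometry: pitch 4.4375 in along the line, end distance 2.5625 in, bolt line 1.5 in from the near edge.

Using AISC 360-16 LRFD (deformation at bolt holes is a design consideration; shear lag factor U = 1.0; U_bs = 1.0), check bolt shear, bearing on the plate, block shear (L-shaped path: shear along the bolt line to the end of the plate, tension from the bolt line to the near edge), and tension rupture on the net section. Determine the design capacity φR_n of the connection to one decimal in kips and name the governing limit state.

160.8 kips (net-section rupture governs)

Bolt shear: A_b = π(1.125)²/4 = 0.99402 in². φR_n = 0.75 × 68 × 0.99402 × 4 × 1 = 202.8 kips.
Bearing (0.5 in plate, F_u = 70 ksi): end bolts L_c = 2.5625 − 1.25/2 = 1.9375, R_n = min(1.2×1.9375×0.5×70, 2.4×1.125×0.5×70) = 81.375 kips/bolt; interior L_c = 4.4375 − 1.25 = 3.1875, R_n = 94.5 kips/bolt. φR_n = 0.75 × (1×81.375 + 3×94.5) = 273.7 kips.
Block shear: shear path 1×[2.5625+3×4.4375] = 1×15.875 in, A_gv = 7.9375, A_nv = 1×(15.875 − 3.5×1.3125)×0.5 = 5.6406 in²; tension to near edge: (1.5 − 0.5×1.3125)×0.5 = 0.42188 in². R_n = min(0.6×70×5.6406, 0.6×50×7.9375) + 1.0×70×0.42188 = min(236.91, 238.13) + 29.532 = 266.44 kips. φR_n = 0.75 × 266.44 = 199.8 kips.
Tension rupture (net): A_n = (7.4375 − 1×1.3125)×0.5 = 3.0625 in² (U = 1.0, A_e = A_n). φR_n = 0.75 × 70 × 3.0625 = 160.8 kips.
Governing: min(202.8, 273.7, 199.8, 160.8) = 160.8 kips → net-section rupture.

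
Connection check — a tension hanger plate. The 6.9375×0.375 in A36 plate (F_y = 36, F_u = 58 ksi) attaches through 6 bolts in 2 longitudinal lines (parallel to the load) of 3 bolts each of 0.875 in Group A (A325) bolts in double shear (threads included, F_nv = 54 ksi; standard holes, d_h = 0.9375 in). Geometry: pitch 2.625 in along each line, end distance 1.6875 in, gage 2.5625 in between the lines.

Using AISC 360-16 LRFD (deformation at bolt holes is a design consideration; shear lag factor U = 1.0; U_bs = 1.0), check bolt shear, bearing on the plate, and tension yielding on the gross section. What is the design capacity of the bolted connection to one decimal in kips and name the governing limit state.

84.3 kips (gross-section yield governs)

Bolt shear: A_b = π(0.875)²/4 = 0.60132 in². φR_n = 0.75 × 54 × 0.60132 × 6 × 2 = 292.2 kips.
Bearing (0.375 in plate, F_u = 58 ksi): end bolts L_c = 1.6875 − 0.9375/2 = 1.21875, R_n = min(1.2×1.21875×0.375×58, 2.4×0.875×0.375×58) = 31.809 kips/bolt; interior L_c = 2.625 − 0.9375 = 1.6875, R_n = 44.044 kips/bolt. φR_n = 0.75 × (2×31.809 + 4×44.044) = 179.8 kips.
Tension yield (gross): A_g = 6.9375×0.375 = 2.6016 in². φR_n = 0.90 × 36 × 2.6016 = 84.3 kips.
Governing: min(292.2, 179.8, 84.3) = 84.3 kips → gross-section yield.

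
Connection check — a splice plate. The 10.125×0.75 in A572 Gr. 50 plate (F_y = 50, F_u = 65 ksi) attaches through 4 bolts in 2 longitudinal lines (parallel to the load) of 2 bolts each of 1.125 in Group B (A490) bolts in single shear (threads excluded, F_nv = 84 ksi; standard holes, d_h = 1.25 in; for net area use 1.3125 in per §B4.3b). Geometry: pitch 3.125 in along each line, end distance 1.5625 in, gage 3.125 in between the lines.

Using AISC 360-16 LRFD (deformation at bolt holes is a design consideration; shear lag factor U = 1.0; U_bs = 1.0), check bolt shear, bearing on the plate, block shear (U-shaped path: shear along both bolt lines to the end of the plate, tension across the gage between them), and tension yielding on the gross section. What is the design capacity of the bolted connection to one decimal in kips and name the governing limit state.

Bolt shear: A_b = π(1.125)²/4 = 0.99402 in². φR_n = 0.75 × 84 × 0.99402 × 4 × 1 = 250.5 kips.
Bearing (0.75 in plate, F_u = 65 ksi): end bolts L_c = 1.5625 − 1.25/2 = 0.9375, R_n = min(1.2×0.9375×0.75×65, 2.4×1.125×0.75×65) = 54.844 kips/bolt; interior L_c = 3.125 − 1.25 = 1.875, R_n = 109.69 kips/bolt. φR_n = 0.75 × (2×54.844 + 2×109.69) = 246.8 kips.
Block shear: shear path 2×[1.5625+1×3.125] = 2×4.6875 in, A_gv = 7.0313, A_nv = 2×(4.6875 − 1.5×1.3125)×0.75 = 4.0781 in²; tension across gage: (3.125 − 1×1.3125)×0.75 = 1.3594 in². R_n = min(0.6×65×4.0781, 0.6×50×7.0313) + 1.0×65×1.3594 = min(159.05, 210.94) + 88.361 = 247.41 kips. φR_n = 0.75 × 247.41 = 185.6 kips.
Tension yield (gross): A_g = 10.125×0.75 = 7.5938 in². φR_n = 0.90 × 50 × 7.5938 = 341.7 kips.
Governing: min(250.5, 246.8, 185.6, 341.7) = 185.6 kips → block shear.

185.6 kips (block shear governs)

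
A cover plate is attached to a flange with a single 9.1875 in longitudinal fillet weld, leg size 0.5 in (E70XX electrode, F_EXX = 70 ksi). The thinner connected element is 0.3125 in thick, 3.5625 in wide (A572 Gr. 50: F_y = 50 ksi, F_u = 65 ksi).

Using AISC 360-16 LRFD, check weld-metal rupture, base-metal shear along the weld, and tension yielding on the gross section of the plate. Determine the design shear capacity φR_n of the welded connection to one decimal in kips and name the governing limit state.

50.1 kips (gross-section yield governs)

Weld metal: throat = 0.707×0.5 = 0.3535 in, L = 9.1875 in. φR_n = 0.75 × 0.6 × 70 × 0.3535 × 9.1875 = 102.3 kips.
Base metal shear (0.3125 in plate): yield φR_n = 1.0×0.6×50×0.3125×9.1875 = 86.1 kips; rupture φR_n = 0.75×0.6×65×0.3125×9.1875 = 84.0 kips; take 84.0 kips (rupture).
Tension yield (gross): A_g = 3.5625×0.3125 = 1.1133 in². φR_n = 0.90 × 50 × 1.1133 = 50.1 kips.
Governing: min(102.3, 84.0, 50.1) = 50.1 kips → gross-section yield.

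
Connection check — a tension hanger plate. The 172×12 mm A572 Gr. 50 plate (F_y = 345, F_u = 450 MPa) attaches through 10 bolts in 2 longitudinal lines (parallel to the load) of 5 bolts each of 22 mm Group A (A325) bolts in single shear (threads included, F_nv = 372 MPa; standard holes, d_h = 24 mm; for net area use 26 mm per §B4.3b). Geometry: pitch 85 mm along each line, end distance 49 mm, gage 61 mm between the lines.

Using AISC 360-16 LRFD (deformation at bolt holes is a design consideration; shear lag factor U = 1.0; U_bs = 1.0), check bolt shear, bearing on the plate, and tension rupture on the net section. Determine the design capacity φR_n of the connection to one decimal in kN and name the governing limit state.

486.0 kN (net-section rupture governs)

Bolt shear: A_b = π(22)²/4 = 380.13 mm². φR_n = 0.75 × 372 × 380.13 × 10 × 1 = 1060.6 kN.
Bearing (12 mm plate, F_u = 450 MPa): end bolts L_c = 49 − 24/2 = 37, R_n = min(1.2×37×12×450, 2.4×22×12×450) = 239.76 kN/bolt; interior L_c = 85 − 24 = 61, R_n = 285.12 kN/bolt. φR_n = 0.75 × (2×239.76 + 8×285.12) = 2070.4 kN.
Tension rupture (net): A_n = (172 − 2×26)×12 = 1440 mm² (U = 1.0, A_e = A_n). φR_n = 0.75 × 450 × 1440 = 486.0 kN.
Governing: min(1060.6, 2070.4, 486.0) = 486.0 kN → net-section rupture.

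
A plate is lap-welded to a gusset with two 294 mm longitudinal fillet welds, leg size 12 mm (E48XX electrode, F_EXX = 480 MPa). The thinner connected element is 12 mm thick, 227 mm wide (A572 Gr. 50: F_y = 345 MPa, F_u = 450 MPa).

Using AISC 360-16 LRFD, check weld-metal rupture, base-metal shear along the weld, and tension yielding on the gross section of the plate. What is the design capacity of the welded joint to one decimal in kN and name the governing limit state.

Weld metal: throat = 0.707×12 = 8.484 mm, L = 2×294 = 588 mm. φR_n = 0.75 × 0.6 × 480 × 8.484 × 588 = 1077.5 kN.
Base metal shear (12 mm plate): yield φR_n = 1.0×0.6×345×12×588 = 1460.6 kN; rupture φR_n = 0.75×0.6×450×12×588 = 1428.8 kN; take 1428.8 kN (rupture).
Tension yield (gross): A_g = 227×12 = 2724 mm². φR_n = 0.90 × 345 × 2724 = 845.8 kN.
Governing: min(1077.5, 1428.8, 845.8) = 845.8 kN → gross-section yield.

845.8 kN (gross-section yield governs)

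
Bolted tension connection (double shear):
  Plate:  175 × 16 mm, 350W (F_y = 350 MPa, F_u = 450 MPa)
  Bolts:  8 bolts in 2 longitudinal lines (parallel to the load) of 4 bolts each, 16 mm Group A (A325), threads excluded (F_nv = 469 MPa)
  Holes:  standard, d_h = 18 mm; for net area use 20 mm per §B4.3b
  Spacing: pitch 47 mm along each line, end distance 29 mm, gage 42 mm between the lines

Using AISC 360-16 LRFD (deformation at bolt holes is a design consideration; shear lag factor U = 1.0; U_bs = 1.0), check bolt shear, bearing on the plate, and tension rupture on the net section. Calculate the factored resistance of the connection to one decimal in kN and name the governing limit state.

Bolt shear: A_b = π(16)²/4 = 201.06 mm². φR_n = 0.75 × 469 × 201.06 × 8 × 2 = 1131.6 kN.
Bearing (16 mm plate, F_u = 450 MPa): end bolts L_c = 29 − 18/2 = 20, R_n = min(1.2×20×16×450, 2.4×16×16×450) = 172.8 kN/bolt; interior L_c = 47 − 18 = 29, R_n = 250.56 kN/bolt. φR_n = 0.75 × (2×172.8 + 6×250.56) = 1386.7 kN.
Tension rupture (net): A_n = (175 − 2×20)×16 = 2160 mm² (U = 1.0, A_e = A_n). φR_n = 0.75 × 450 × 2160 = 729.0 kN.
Governing: min(1131.6, 1386.7, 729.0) = 729.0 kN → net-section rupture.

729.0 kN (net-section rupture governs)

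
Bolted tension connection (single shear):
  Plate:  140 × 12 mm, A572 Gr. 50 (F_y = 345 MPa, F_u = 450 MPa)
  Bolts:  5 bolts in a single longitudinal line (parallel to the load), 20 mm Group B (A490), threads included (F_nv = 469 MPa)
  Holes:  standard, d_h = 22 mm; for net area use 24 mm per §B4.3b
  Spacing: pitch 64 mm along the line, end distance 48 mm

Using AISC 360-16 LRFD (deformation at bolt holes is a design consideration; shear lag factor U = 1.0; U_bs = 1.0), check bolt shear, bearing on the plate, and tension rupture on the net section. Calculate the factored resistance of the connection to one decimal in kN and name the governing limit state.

Bolt shear: A_b = π(20)²/4 = 314.16 mm². φR_n = 0.75 × 469 × 314.16 × 5 × 1 = 552.5 kN.
Bearing (12 mm plate, F_u = 450 MPa): end bolts L_c = 48 − 22/2 = 37, R_n = min(1.2×37×12×450, 2.4×20×12×450) = 239.76 kN/bolt; interior L_c = 64 − 22 = 42, R_n = 259.2 kN/bolt. φR_n = 0.75 × (1×239.76 + 4×259.2) = 957.4 kN.
Tension rupture (net): A_n = (140 − 1×24)×12 = 1392 mm² (U = 1.0, A_e = A_n). φR_n = 0.75 × 450 × 1392 = 469.8 kN.
Governing: min(552.5, 957.4, 469.8) = 469.8 kN → net-section rupture.

469.8 kN (net-section rupture governs)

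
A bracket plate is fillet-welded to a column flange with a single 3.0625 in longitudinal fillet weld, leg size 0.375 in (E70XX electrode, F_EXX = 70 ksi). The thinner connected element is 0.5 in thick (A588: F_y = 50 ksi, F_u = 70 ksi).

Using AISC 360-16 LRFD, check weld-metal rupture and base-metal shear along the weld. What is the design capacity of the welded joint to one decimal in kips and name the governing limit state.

25.6 kips (weld metal governs)

Weld metal: throat = 0.707×0.375 = 0.26513 in, L = 3.0625 in. φR_n = 0.75 × 0.6 × 70 × 0.26513 × 3.0625 = 25.6 kips.
Base metal shear (0.5 in plate): yield φR_n = 1.0×0.6×50×0.5×3.0625 = 45.9 kips; rupture φR_n = 0.75×0.6×70×0.5×3.0625 = 48.2 kips; take 45.9 kips (yield).
Governing: min(25.6, 45.9) = 25.6 kips → weld metal.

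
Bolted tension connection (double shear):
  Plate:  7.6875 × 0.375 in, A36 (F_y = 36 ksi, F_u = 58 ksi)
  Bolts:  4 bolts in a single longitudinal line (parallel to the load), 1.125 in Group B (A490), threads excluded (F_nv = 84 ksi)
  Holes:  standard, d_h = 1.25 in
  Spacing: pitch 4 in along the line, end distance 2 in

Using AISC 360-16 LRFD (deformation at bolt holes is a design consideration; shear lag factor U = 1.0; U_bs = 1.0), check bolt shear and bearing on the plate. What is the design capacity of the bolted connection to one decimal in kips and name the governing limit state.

Bolt shear: A_b = π(1.125)²/4 = 0.99402 in². φR_n = 0.75 × 84 × 0.99402 × 4 × 2 = 501.0 kips.
Bearing (0.375 in plate, F_u = 58 ksi): end bolts L_c = 2 − 1.25/2 = 1.375, R_n = min(1.2×1.375×0.375×58, 2.4×1.125×0.375×58) = 35.888 kips/bolt; interior L_c = 4 − 1.25 = 2.75, R_n = 58.725 kips/bolt. φR_n = 0.75 × (1×35.888 + 3×58.725) = 159.0 kips.
Governing: min(501.0, 159.0) = 159.0 kips → bearing.

159.0 kips (bearing governs)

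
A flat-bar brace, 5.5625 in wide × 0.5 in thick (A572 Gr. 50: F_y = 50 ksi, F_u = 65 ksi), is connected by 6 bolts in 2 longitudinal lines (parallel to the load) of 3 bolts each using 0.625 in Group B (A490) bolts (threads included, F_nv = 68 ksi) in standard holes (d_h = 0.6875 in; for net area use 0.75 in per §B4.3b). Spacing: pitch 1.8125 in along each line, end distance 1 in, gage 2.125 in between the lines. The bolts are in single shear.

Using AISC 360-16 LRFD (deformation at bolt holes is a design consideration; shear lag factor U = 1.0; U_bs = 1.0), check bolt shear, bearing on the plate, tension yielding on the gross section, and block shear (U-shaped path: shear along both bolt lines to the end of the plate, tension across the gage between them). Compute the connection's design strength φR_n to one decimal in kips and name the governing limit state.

Bolt shear: A_b = π(0.625)²/4 = 0.3068 in². φR_n = 0.75 × 68 × 0.3068 × 6 × 1 = 93.9 kips.
Bearing (0.5 in plate, F_u = 65 ksi): end bolts L_c = 1 − 0.6875/2 = 0.65625, R_n = min(1.2×0.65625×0.5×65, 2.4×0.625×0.5×65) = 25.594 kips/bolt; interior L_c = 1.8125 − 0.6875 = 1.125, R_n = 43.875 kips/bolt. φR_n = 0.75 × (2×25.594 + 4×43.875) = 170.0 kips.
Tension yield (gross): A_g = 5.5625×0.5 = 2.7813 in². φR_n = 0.90 × 50 × 2.7813 = 125.2 kips.
Block shear: shear path 2×[1+2×1.8125] = 2×4.625 in, A_gv = 4.625, A_nv = 2×(4.625 − 2.5×0.75)×0.5 = 2.75 in²; tension across gage: (2.125 − 1×0.75)×0.5 = 0.6875 in². R_n = min(0.6×65×2.75, 0.6×50×4.625) + 1.0×65×0.6875 = min(107.25, 138.75) + 44.688 = 151.94 kips. φR_n = 0.75 × 151.94 = 114.0 kips.
Governing: min(93.9, 170.0, 125.2, 114.0) = 93.9 kips → bolt shear.

93.9 kips (bolt shear governs)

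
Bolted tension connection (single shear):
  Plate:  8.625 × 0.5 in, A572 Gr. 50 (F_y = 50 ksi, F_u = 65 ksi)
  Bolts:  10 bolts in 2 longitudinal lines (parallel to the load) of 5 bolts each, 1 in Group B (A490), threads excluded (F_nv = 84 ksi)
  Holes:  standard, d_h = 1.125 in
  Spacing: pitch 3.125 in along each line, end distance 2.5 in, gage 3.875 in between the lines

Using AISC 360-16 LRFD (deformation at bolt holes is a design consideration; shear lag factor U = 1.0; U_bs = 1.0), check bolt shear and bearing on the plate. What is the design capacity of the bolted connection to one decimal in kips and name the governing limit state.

494.8 kips (bolt shear governs)

Bolt shear: A_b = π(1)²/4 = 0.7854 in². φR_n = 0.75 × 84 × 0.7854 × 10 × 1 = 494.8 kips.
Bearing (0.5 in plate, F_u = 65 ksi): end bolts L_c = 2.5 − 1.125/2 = 1.9375, R_n = min(1.2×1.9375×0.5×65, 2.4×1×0.5×65) = 75.563 kips/bolt; interior L_c = 3.125 − 1.125 = 2, R_n = 78 kips/bolt. φR_n = 0.75 × (2×75.563 + 8×78) = 581.3 kips.
Governing: min(494.8, 581.3) = 494.8 kips → bolt shear.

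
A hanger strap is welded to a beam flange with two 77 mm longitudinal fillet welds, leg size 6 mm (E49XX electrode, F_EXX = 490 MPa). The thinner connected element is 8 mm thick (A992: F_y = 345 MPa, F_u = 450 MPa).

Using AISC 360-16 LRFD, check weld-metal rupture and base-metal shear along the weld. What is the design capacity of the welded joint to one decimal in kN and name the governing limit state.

144.0 kN (weld metal governs)

Weld metal: throat = 0.707×6 = 4.242 mm, L = 2×77 = 154 mm. φR_n = 0.75 × 0.6 × 490 × 4.242 × 154 = 144.0 kN.
Base metal shear (8 mm plate): yield φR_n = 1.0×0.6×345×8×154 = 255.0 kN; rupture φR_n = 0.75×0.6×450×8×154 = 249.5 kN; take 249.5 kN (rupture).
Governing: min(144.0, 249.5) = 144.0 kN → weld metal.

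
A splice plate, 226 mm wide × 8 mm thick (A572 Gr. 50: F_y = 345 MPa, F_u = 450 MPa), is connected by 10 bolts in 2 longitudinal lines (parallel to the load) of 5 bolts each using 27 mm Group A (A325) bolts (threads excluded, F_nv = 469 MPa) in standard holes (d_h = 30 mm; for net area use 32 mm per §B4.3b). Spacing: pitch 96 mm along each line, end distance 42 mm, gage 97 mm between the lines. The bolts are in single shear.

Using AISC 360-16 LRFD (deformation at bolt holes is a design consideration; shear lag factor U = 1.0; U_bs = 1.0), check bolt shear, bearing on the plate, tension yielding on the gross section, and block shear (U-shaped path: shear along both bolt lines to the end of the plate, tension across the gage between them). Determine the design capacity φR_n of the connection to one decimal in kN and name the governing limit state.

Bolt shear: A_b = π(27)²/4 = 572.56 mm². φR_n = 0.75 × 469 × 572.56 × 10 × 1 = 2014.0 kN.
Bearing (8 mm plate, F_u = 450 MPa): end bolts L_c = 42 − 30/2 = 27, R_n = min(1.2×27×8×450, 2.4×27×8×450) = 116.64 kN/bolt; interior L_c = 96 − 30 = 66, R_n = 233.28 kN/bolt. φR_n = 0.75 × (2×116.64 + 8×233.28) = 1574.6 kN.
Tension yield (gross): A_g = 226×8 = 1808 mm². φR_n = 0.90 × 345 × 1808 = 561.4 kN.
Block shear: shear path 2×[42+4×96] = 2×426 mm, A_gv = 6816, A_nv = 2×(426 − 4.5×32)×8 = 4512 mm²; tension across gage: (97 − 1×32)×8 = 520 mm². R_n = min(0.6×450×4512, 0.6×345×6816) + 1.0×450×520 = min(1218.2, 1410.9) + 234 = 1452.2 kN. φR_n = 0.75 × 1452.2 = 1089.2 kN.
Governing: min(2014.0, 1574.6, 561.4, 1089.2) = 561.4 kN → gross-section yield.

561.4 kN (gross-section yield governs)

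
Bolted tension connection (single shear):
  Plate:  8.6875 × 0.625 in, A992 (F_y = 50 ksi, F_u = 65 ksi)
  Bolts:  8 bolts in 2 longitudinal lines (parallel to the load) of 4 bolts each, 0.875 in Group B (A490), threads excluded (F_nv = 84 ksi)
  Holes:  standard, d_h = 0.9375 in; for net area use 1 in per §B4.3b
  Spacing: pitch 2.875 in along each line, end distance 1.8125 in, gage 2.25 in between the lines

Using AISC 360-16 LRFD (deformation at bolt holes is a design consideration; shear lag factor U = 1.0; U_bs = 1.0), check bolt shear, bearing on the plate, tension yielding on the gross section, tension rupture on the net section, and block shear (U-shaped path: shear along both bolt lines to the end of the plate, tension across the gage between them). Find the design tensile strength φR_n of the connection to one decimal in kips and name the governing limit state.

Bolt shear: A_b = π(0.875)²/4 = 0.60132 in². φR_n = 0.75 × 84 × 0.60132 × 8 × 1 = 303.1 kips.
Bearing (0.625 in plate, F_u = 65 ksi): end bolts L_c = 1.8125 − 0.9375/2 = 1.34375, R_n = min(1.2×1.34375×0.625×65, 2.4×0.875×0.625×65) = 65.508 kips/bolt; interior L_c = 2.875 − 0.9375 = 1.9375, R_n = 85.313 kips/bolt. φR_n = 0.75 × (2×65.508 + 6×85.313) = 482.2 kips.
Tension yield (gross): A_g = 8.6875×0.625 = 5.4297 in². φR_n = 0.90 × 50 × 5.4297 = 244.3 kips.
Tension rupture (net): A_n = (8.6875 − 2×1)×0.625 = 4.1797 in² (U = 1.0, A_e = A_n). φR_n = 0.75 × 65 × 4.1797 = 203.8 kips.
Block shear: shear path 2×[1.8125+3×2.875] = 2×10.4375 in, A_gv = 13.047, A_nv = 2×(10.4375 − 3.5×1)×0.625 = 8.6719 in²; tension across gage: (2.25 − 1×1)×0.625 = 0.78125 in². R_n = min(0.6×65×8.6719, 0.6×50×13.047) + 1.0×65×0.78125 = min(338.2, 391.41) + 50.781 = 388.98 kips. φR_n = 0.75 × 388.98 = 291.7 kips.
Governing: min(303.1, 482.2, 244.3, 203.8, 291.7) = 203.8 kips → net-section rupture.

203.8 kips (net-section rupture governs)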